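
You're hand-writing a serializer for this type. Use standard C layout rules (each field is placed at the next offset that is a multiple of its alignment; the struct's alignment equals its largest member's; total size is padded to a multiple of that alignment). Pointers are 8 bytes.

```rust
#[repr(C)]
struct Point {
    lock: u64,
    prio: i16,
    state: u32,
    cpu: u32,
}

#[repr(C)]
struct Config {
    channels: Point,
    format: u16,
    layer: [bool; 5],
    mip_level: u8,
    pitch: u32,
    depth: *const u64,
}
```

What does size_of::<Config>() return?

48

Point: lock at 0 (size 8, align 8) → ends 8; prio at 8 (size 2, align 2) → ends 10; pad 2 to align 4 for state; state at 12 (size 4, align 4) → ends 16; cpu at 16 (size 4, align 4) → ends 20; tail pad 4 to reach multiple of 8; total 24 bytes, alignment 8
channels at 0 (size 24, align 8) → ends 24
format at 24 (size 2, align 2) → ends 26
layer at 26 (size 5, align 1) → ends 31
mip_level at 31 (size 1, align 1) → ends 32
pitch at 32 (size 4, align 4) → ends 36
pad 4 to align 8 for depth
depth at 40 (size 8, align 8) → ends 48
total 48 bytes, alignment 8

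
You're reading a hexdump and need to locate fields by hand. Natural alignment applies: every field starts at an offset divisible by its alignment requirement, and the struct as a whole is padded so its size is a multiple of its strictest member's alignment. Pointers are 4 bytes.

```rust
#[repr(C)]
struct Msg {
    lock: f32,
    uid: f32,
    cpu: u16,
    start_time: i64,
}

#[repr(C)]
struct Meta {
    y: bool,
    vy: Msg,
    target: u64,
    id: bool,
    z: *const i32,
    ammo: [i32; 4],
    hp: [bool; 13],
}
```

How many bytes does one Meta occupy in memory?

Msg: 0..4  lock  (4B, 4-aligned); 4..8  uid  (4B, 4-aligned); 8..10  cpu  (2B, 2-aligned); 10..16  -- padding (6B); 16..24  start_time  (8B, 8-aligned); sizeof = 24, alignof = 8
0..1  y  (1B, 1-aligned)
1..8  -- padding (7B)
8..32  vy  (24B, 8-aligned)
32..40  target  (8B, 8-aligned)
40..41  id  (1B, 1-aligned)
41..44  -- padding (3B)
44..48  z  (4B, 4-aligned)
48..64  ammo  (16B, 4-aligned)
64..77  hp  (13B, 1-aligned)
77..80  -- tail padding (3B)
sizeof = 80, alignof = 8

80 bytes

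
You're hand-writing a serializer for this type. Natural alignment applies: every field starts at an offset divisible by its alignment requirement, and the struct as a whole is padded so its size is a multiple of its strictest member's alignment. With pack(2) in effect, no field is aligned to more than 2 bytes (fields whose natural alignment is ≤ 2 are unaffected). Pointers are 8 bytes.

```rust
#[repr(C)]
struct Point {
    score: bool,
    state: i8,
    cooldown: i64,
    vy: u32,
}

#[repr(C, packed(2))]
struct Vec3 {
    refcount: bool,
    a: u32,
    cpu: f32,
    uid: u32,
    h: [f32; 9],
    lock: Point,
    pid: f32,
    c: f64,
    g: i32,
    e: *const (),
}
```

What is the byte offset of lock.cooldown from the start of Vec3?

Point: score at 0 (size 1, align 1) → ends 1; state at 1 (size 1, align 1) → ends 2; pad 6 to align 8 for cooldown; cooldown at 8 (size 8, align 8) → ends 16; vy at 16 (size 4, align 4) → ends 20; tail pad 4 to reach multiple of 8; total 24 bytes, alignment 8
refcount at 0 (size 1, align 1) → ends 1
pad 1 to align 2 for a
a at 2 (size 4, align 2) → ends 6
cpu at 6 (size 4, align 2) → ends 10
uid at 10 (size 4, align 2) → ends 14
h at 14 (size 36, align 2) → ends 50
lock at 50 (size 24, align 2) → ends 74
within Point: cooldown at 8
50 + 8 = 58

58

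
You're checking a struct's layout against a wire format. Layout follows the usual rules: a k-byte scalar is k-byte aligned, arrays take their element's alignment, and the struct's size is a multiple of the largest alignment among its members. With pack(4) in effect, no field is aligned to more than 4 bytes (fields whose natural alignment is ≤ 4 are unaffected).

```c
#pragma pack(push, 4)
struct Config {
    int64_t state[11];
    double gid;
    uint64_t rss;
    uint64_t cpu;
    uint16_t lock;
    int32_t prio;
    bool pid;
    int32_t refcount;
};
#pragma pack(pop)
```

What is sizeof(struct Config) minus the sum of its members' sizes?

0..88  state  (88B, 4-aligned)
88..96  gid  (8B, 4-aligned)
96..104  rss  (8B, 4-aligned)
104..112  cpu  (8B, 4-aligned)
112..114  lock  (2B, 2-aligned)
114..116  -- padding (2B)
116..120  prio  (4B, 4-aligned)
120..121  pid  (1B, 1-aligned)
121..124  -- padding (3B)
124..128  refcount  (4B, 4-aligned)
sizeof = 128, alignof = 4
data bytes 123, size 128 → padding 5

5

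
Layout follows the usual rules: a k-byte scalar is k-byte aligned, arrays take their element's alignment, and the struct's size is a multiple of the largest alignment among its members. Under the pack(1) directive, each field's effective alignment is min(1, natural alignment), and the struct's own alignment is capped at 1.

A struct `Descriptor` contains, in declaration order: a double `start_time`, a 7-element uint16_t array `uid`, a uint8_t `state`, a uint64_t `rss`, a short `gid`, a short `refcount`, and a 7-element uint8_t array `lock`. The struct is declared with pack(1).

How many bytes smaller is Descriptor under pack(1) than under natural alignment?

natural layout:
  0..8  start_time  (8B, 8-aligned)
  8..22  uid  (14B, 2-aligned)
  22..23  state  (1B, 1-aligned)
  23..24  -- padding (1B)
  24..32  rss  (8B, 8-aligned)
  32..34  gid  (2B, 2-aligned)
  34..36  refcount  (2B, 2-aligned)
  36..43  lock  (7B, 1-aligned)
  43..48  -- tail padding (5B)
  sizeof = 48, alignof = 8
packed(1) layout:
  0..8  start_time  (8B, 1-aligned)
  8..22  uid  (14B, 1-aligned)
  22..23  state  (1B, 1-aligned)
  23..31  rss  (8B, 1-aligned)
  31..33  gid  (2B, 1-aligned)
  33..35  refcount  (2B, 1-aligned)
  35..42  lock  (7B, 1-aligned)
  sizeof = 42, alignof = 1
48 − 42 = 6

6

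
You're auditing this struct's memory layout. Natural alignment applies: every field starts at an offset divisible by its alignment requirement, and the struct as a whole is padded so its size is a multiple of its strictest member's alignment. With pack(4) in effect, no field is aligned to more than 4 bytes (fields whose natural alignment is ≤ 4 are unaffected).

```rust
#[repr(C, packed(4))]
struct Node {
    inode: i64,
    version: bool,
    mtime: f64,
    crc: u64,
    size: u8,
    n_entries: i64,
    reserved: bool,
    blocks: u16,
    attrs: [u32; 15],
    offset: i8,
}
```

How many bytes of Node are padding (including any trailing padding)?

@0: inode [8B, align 4] → 8
@8: version [1B, align 1] → 9
+3 pad (align 4)
@12: mtime [8B, align 4] → 20
@20: crc [8B, align 4] → 28
@28: size [1B, align 1] → 29
+3 pad (align 4)
@32: n_entries [8B, align 4] → 40
@40: reserved [1B, align 1] → 41
+1 pad (align 2)
@42: blocks [2B, align 2] → 44
@44: attrs [60B, align 4] → 104
@104: offset [1B, align 1] → 105
+3 tail pad (align 4)
size 108, align 4
data bytes 98, size 108 → padding 10

10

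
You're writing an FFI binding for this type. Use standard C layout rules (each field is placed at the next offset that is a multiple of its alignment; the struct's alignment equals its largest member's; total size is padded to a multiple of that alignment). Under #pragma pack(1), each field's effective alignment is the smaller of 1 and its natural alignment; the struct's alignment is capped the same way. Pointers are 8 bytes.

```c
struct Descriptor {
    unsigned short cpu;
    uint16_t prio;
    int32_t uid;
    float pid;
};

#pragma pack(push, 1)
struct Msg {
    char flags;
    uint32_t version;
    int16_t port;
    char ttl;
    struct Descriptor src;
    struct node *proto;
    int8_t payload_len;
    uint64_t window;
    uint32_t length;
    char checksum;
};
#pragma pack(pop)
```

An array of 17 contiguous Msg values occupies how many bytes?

Descriptor: 0..2  cpu  (2B, 2-aligned); 2..4  prio  (2B, 2-aligned); 4..8  uid  (4B, 4-aligned); 8..12  pid  (4B, 4-aligned); sizeof = 12, alignof = 4
0..1  flags  (1B, 1-aligned)
1..5  version  (4B, 1-aligned)
5..7  port  (2B, 1-aligned)
7..8  ttl  (1B, 1-aligned)
8..20  src  (12B, 1-aligned)
20..28  proto  (8B, 1-aligned)
28..29  payload_len  (1B, 1-aligned)
29..37  window  (8B, 1-aligned)
37..41  length  (4B, 1-aligned)
41..42  checksum  (1B, 1-aligned)
sizeof = 42, alignof = 1
array of 17: 17 × 42 = 714

714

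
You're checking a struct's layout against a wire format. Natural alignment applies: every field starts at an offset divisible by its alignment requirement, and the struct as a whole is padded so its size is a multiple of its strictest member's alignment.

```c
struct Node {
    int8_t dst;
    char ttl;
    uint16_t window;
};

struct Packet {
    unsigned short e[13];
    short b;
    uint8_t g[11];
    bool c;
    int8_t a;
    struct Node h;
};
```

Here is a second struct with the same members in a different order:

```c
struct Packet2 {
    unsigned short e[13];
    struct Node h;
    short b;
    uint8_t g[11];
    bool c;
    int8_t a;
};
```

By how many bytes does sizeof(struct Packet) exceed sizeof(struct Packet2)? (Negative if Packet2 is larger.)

0

Node: @0: dst [1B, align 1] → 1; @1: ttl [1B, align 1] → 2; @2: window [2B, align 2] → 4; size 4, align 2
@0: e [26B, align 2] → 26
@26: b [2B, align 2] → 28
@28: g [11B, align 1] → 39
@39: c [1B, align 1] → 40
@40: a [1B, align 1] → 41
+1 pad (align 2)
@42: h [4B, align 2] → 46
size 46, align 2
— Packet2 —
@0: e [26B, align 2] → 26
@26: h [4B, align 2] → 30
@30: b [2B, align 2] → 32
@32: g [11B, align 1] → 43
@43: c [1B, align 1] → 44
@44: a [1B, align 1] → 45
+1 tail pad (align 2)
size 46, align 2
46 − 46 = 0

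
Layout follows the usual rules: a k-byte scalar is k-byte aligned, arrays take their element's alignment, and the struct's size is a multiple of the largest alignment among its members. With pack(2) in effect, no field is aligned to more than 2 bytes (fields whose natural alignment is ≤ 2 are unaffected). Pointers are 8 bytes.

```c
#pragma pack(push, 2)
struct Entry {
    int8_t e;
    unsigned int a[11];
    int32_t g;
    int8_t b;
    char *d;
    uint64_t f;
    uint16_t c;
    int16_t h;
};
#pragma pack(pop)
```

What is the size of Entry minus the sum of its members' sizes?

2

0..1  e  (1B, 1-aligned)
1..2  -- padding (1B)
2..46  a  (44B, 2-aligned)
46..50  g  (4B, 2-aligned)
50..51  b  (1B, 1-aligned)
51..52  -- padding (1B)
52..60  d  (8B, 2-aligned)
60..68  f  (8B, 2-aligned)
68..70  c  (2B, 2-aligned)
70..72  h  (2B, 2-aligned)
sizeof = 72, alignof = 2
data bytes 70, size 72 → padding 2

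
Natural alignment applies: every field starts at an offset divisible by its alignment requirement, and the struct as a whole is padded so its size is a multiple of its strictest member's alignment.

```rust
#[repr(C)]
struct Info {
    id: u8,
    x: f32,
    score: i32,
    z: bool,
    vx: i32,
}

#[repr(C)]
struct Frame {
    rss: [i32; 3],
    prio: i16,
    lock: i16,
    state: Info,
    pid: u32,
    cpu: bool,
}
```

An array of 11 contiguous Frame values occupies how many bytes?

484

Info: 0..1  id  (1B, 1-aligned); 1..4  -- padding (3B); 4..8  x  (4B, 4-aligned); 8..12  score  (4B, 4-aligned); 12..13  z  (1B, 1-aligned); 13..16  -- padding (3B); 16..20  vx  (4B, 4-aligned); sizeof = 20, alignof = 4
0..12  rss  (12B, 4-aligned)
12..14  prio  (2B, 2-aligned)
14..16  lock  (2B, 2-aligned)
16..36  state  (20B, 4-aligned)
36..40  pid  (4B, 4-aligned)
40..41  cpu  (1B, 1-aligned)
41..44  -- tail padding (3B)
sizeof = 44, alignof = 4
array of 11: 11 × 44 = 484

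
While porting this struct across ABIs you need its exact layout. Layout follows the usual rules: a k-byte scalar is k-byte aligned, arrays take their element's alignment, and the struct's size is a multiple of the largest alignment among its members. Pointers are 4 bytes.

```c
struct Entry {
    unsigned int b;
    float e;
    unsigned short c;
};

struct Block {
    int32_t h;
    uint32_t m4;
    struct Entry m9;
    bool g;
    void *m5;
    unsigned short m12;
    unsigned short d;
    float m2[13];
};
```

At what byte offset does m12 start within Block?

Entry: 0..4  b  (4B, 4-aligned); 4..8  e  (4B, 4-aligned); 8..10  c  (2B, 2-aligned); 10..12  -- tail padding (2B); sizeof = 12, alignof = 4
0..4  h  (4B, 4-aligned)
4..8  m4  (4B, 4-aligned)
8..20  m9  (12B, 4-aligned)
20..21  g  (1B, 1-aligned)
21..24  -- padding (3B)
24..28  m5  (4B, 4-aligned)
28..30  m12  (2B, 2-aligned)

28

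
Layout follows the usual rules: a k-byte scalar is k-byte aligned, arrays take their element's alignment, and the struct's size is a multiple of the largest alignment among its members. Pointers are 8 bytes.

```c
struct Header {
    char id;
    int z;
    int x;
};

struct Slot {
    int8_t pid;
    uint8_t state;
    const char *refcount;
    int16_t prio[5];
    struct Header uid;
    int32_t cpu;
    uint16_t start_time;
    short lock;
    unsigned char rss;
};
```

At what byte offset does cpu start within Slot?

Header: id at 0 (size 1, align 1) → ends 1; pad 3 to align 4 for z; z at 4 (size 4, align 4) → ends 8; x at 8 (size 4, align 4) → ends 12; total 12 bytes, alignment 4
pid at 0 (size 1, align 1) → ends 1
state at 1 (size 1, align 1) → ends 2
pad 6 to align 8 for refcount
refcount at 8 (size 8, align 8) → ends 16
prio at 16 (size 10, align 2) → ends 26
pad 2 to align 4 for uid
uid at 28 (size 12, align 4) → ends 40
cpu at 40 (size 4, align 4) → ends 44

40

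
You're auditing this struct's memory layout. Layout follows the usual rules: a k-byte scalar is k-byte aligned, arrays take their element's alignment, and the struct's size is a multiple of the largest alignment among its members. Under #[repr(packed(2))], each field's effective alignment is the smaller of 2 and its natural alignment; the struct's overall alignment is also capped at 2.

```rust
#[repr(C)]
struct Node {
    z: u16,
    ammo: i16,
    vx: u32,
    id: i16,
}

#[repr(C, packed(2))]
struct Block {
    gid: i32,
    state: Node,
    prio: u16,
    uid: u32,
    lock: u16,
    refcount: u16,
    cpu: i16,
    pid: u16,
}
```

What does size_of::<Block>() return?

Node: @0: z [2B, align 2] → 2; @2: ammo [2B, align 2] → 4; @4: vx [4B, align 4] → 8; @8: id [2B, align 2] → 10; +2 tail pad (align 4); size 12, align 4
@0: gid [4B, align 2] → 4
@4: state [12B, align 2] → 16
@16: prio [2B, align 2] → 18
@18: uid [4B, align 2] → 22
@22: lock [2B, align 2] → 24
@24: refcount [2B, align 2] → 26
@26: cpu [2B, align 2] → 28
@28: pid [2B, align 2] → 30
size 30, align 2

30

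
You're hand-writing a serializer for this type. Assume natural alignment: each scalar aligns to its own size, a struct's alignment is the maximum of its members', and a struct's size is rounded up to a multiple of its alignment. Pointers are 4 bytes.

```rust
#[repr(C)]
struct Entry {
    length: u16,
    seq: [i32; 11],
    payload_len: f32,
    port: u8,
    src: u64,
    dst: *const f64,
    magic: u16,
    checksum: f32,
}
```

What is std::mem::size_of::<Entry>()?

80

@0: length [2B, align 2] → 2
+2 pad (align 4)
@4: seq [44B, align 4] → 48
@48: payload_len [4B, align 4] → 52
@52: port [1B, align 1] → 53
+3 pad (align 8)
@56: src [8B, align 8] → 64
@64: dst [4B, align 4] → 68
@68: magic [2B, align 2] → 70
+2 pad (align 4)
@72: checksum [4B, align 4] → 76
+4 tail pad (align 8)
size 80, align 8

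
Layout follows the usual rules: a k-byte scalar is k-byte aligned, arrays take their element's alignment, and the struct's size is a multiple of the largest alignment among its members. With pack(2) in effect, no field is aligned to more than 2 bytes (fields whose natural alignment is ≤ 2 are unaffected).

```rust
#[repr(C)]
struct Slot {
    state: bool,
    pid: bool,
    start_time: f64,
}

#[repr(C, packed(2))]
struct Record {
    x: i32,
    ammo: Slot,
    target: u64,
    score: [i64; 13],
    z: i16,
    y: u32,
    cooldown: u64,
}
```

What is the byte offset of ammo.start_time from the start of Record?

12

Slot: 0..1  state  (1B, 1-aligned); 1..2  pid  (1B, 1-aligned); 2..8  -- padding (6B); 8..16  start_time  (8B, 8-aligned); sizeof = 16, alignof = 8
0..4  x  (4B, 2-aligned)
4..20  ammo  (16B, 2-aligned)
within Slot: start_time at 8
4 + 8 = 12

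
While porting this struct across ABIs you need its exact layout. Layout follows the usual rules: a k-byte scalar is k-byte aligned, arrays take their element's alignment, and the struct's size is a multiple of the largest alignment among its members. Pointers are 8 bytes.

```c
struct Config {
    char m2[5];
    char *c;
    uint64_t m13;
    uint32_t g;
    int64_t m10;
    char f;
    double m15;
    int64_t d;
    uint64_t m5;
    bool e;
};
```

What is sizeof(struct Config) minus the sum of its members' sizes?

0..5  m2  (5B, 1-aligned)
5..8  -- padding (3B)
8..16  c  (8B, 8-aligned)
16..24  m13  (8B, 8-aligned)
24..28  g  (4B, 4-aligned)
28..32  -- padding (4B)
32..40  m10  (8B, 8-aligned)
40..41  f  (1B, 1-aligned)
41..48  -- padding (7B)
48..56  m15  (8B, 8-aligned)
56..64  d  (8B, 8-aligned)
64..72  m5  (8B, 8-aligned)
72..73  e  (1B, 1-aligned)
73..80  -- tail padding (7B)
sizeof = 80, alignof = 8
data bytes 59, size 80 → padding 21

21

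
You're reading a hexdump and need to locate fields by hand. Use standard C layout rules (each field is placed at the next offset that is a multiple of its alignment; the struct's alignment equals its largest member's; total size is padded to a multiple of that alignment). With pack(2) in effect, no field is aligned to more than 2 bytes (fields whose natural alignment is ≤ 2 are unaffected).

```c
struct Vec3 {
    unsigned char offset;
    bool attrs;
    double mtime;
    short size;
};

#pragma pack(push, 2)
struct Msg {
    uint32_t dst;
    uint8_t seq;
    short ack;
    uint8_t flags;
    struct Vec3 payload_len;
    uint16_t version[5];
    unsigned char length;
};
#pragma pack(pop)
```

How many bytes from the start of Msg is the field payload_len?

Vec3: 0..1  offset  (1B, 1-aligned); 1..2  attrs  (1B, 1-aligned); 2..8  -- padding (6B); 8..16  mtime  (8B, 8-aligned); 16..18  size  (2B, 2-aligned); 18..24  -- tail padding (6B); sizeof = 24, alignof = 8
0..4  dst  (4B, 2-aligned)
4..5  seq  (1B, 1-aligned)
5..6  -- padding (1B)
6..8  ack  (2B, 2-aligned)
8..9  flags  (1B, 1-aligned)
9..10  -- padding (1B)
10..34  payload_len  (24B, 2-aligned)

10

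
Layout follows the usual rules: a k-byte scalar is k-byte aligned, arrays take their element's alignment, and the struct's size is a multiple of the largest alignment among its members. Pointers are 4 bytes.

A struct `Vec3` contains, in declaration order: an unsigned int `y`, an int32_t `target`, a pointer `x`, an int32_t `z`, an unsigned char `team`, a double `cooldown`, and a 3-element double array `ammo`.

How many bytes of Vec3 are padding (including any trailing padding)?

7

y at 0 (size 4, align 4) → ends 4
target at 4 (size 4, align 4) → ends 8
x at 8 (size 4, align 4) → ends 12
z at 12 (size 4, align 4) → ends 16
team at 16 (size 1, align 1) → ends 17
pad 7 to align 8 for cooldown
cooldown at 24 (size 8, align 8) → ends 32
ammo at 32 (size 24, align 8) → ends 56
total 56 bytes, alignment 8
data bytes 49, size 56 → padding 7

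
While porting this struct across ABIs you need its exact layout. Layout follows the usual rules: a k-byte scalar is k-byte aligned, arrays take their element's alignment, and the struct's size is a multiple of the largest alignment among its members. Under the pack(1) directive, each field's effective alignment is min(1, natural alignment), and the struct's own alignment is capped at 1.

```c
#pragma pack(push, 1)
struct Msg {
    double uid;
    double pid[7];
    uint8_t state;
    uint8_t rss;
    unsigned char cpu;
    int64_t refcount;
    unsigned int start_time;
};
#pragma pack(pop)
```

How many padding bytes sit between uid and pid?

0

0..8  uid  (8B, 1-aligned)
8..64  pid  (56B, 1-aligned)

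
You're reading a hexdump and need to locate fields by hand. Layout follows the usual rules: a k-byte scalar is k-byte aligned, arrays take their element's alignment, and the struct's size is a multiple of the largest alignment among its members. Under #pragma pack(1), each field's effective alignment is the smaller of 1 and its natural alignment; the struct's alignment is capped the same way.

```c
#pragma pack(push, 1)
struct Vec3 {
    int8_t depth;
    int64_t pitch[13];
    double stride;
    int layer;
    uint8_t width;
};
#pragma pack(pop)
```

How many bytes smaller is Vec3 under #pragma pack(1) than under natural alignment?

natural layout:
  0..1  depth  (1B, 1-aligned)
  1..8  -- padding (7B)
  8..112  pitch  (104B, 8-aligned)
  112..120  stride  (8B, 8-aligned)
  120..124  layer  (4B, 4-aligned)
  124..125  width  (1B, 1-aligned)
  125..128  -- tail padding (3B)
  sizeof = 128, alignof = 8
packed(1) layout:
  0..1  depth  (1B, 1-aligned)
  1..105  pitch  (104B, 1-aligned)
  105..113  stride  (8B, 1-aligned)
  113..117  layer  (4B, 1-aligned)
  117..118  width  (1B, 1-aligned)
  sizeof = 118, alignof = 1
128 − 118 = 10

10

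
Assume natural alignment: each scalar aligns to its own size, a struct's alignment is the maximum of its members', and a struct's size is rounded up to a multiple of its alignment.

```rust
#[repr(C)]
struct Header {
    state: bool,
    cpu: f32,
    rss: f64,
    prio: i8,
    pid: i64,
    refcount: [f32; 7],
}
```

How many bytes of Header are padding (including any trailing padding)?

14

0..1  state  (1B, 1-aligned)
1..4  -- padding (3B)
4..8  cpu  (4B, 4-aligned)
8..16  rss  (8B, 8-aligned)
16..17  prio  (1B, 1-aligned)
17..24  -- padding (7B)
24..32  pid  (8B, 8-aligned)
32..60  refcount  (28B, 4-aligned)
60..64  -- tail padding (4B)
sizeof = 64, alignof = 8
data bytes 50, size 64 → padding 14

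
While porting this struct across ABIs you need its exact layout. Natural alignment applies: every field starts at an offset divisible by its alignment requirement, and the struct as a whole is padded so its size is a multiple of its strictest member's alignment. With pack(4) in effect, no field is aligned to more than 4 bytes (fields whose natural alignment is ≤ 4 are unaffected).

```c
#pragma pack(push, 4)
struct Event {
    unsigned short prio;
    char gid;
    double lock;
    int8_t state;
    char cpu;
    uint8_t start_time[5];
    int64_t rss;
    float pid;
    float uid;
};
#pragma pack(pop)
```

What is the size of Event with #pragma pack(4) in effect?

0..2  prio  (2B, 2-aligned)
2..3  gid  (1B, 1-aligned)
3..4  -- padding (1B)
4..12  lock  (8B, 4-aligned)
12..13  state  (1B, 1-aligned)
13..14  cpu  (1B, 1-aligned)
14..19  start_time  (5B, 1-aligned)
19..20  -- padding (1B)
20..28  rss  (8B, 4-aligned)
28..32  pid  (4B, 4-aligned)
32..36  uid  (4B, 4-aligned)
sizeof = 36, alignof = 4

36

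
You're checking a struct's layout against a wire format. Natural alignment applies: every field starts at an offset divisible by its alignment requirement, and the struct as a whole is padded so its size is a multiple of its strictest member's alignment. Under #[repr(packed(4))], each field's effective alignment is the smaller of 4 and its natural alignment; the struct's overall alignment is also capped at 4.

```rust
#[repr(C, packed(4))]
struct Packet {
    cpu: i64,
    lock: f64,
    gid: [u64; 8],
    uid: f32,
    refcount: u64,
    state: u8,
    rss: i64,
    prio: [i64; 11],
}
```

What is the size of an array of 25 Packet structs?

4800

@0: cpu [8B, align 4] → 8
@8: lock [8B, align 4] → 16
@16: gid [64B, align 4] → 80
@80: uid [4B, align 4] → 84
@84: refcount [8B, align 4] → 92
@92: state [1B, align 1] → 93
+3 pad (align 4)
@96: rss [8B, align 4] → 104
@104: prio [88B, align 4] → 192
size 192, align 4
array of 25: 25 × 192 = 4800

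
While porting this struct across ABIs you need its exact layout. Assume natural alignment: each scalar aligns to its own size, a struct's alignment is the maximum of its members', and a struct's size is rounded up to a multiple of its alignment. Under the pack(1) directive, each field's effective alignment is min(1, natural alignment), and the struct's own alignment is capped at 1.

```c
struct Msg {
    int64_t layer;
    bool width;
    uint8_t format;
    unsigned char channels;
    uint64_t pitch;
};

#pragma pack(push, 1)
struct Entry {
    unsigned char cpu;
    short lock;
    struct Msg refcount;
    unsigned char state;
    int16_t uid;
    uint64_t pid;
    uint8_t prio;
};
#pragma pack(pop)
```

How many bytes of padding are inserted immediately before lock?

0

Msg: @0: layer [8B, align 8] → 8; @8: width [1B, align 1] → 9; @9: format [1B, align 1] → 10; @10: channels [1B, align 1] → 11; +5 pad (align 8); @16: pitch [8B, align 8] → 24; size 24, align 8
@0: cpu [1B, align 1] → 1
@1: lock [2B, align 1] → 3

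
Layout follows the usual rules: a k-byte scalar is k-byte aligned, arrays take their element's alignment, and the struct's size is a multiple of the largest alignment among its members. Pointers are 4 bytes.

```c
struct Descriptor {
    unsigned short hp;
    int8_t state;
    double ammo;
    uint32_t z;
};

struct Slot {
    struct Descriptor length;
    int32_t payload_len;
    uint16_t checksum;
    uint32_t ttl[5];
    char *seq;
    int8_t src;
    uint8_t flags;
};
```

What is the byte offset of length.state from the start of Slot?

Descriptor: 0..2  hp  (2B, 2-aligned); 2..3  state  (1B, 1-aligned); 3..8  -- padding (5B); 8..16  ammo  (8B, 8-aligned); 16..20  z  (4B, 4-aligned); 20..24  -- tail padding (4B); sizeof = 24, alignof = 8
0..24  length  (24B, 8-aligned)
within Descriptor: state at 2
0 + 2 = 2

2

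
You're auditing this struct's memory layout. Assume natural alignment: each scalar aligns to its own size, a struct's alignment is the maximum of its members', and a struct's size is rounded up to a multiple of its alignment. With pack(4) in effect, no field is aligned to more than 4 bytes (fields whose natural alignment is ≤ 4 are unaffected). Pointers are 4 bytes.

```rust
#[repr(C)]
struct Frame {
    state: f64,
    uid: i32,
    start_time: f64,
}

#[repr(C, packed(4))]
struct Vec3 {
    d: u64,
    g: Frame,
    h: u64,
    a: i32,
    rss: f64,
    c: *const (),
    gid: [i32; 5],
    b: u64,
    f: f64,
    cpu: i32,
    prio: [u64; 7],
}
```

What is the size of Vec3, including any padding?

152 bytes

Frame: @0: state [8B, align 8] → 8; @8: uid [4B, align 4] → 12; +4 pad (align 8); @16: start_time [8B, align 8] → 24; size 24, align 8
@0: d [8B, align 4] → 8
@8: g [24B, align 4] → 32
@32: h [8B, align 4] → 40
@40: a [4B, align 4] → 44
@44: rss [8B, align 4] → 52
@52: c [4B, align 4] → 56
@56: gid [20B, align 4] → 76
@76: b [8B, align 4] → 84
@84: f [8B, align 4] → 92
@92: cpu [4B, align 4] → 96
@96: prio [56B, align 4] → 152
size 152, align 4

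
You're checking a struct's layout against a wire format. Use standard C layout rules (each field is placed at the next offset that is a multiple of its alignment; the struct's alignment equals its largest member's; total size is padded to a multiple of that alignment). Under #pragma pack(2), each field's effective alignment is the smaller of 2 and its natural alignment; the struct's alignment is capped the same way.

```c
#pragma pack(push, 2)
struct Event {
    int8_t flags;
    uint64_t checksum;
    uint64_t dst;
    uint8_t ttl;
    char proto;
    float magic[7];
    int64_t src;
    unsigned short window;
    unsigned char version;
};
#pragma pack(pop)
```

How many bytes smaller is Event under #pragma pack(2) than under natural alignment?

natural layout:
  0..1  flags  (1B, 1-aligned)
  1..8  -- padding (7B)
  8..16  checksum  (8B, 8-aligned)
  16..24  dst  (8B, 8-aligned)
  24..25  ttl  (1B, 1-aligned)
  25..26  proto  (1B, 1-aligned)
  26..28  -- padding (2B)
  28..56  magic  (28B, 4-aligned)
  56..64  src  (8B, 8-aligned)
  64..66  window  (2B, 2-aligned)
  66..67  version  (1B, 1-aligned)
  67..72  -- tail padding (5B)
  sizeof = 72, alignof = 8
packed(2) layout:
  0..1  flags  (1B, 1-aligned)
  1..2  -- padding (1B)
  2..10  checksum  (8B, 2-aligned)
  10..18  dst  (8B, 2-aligned)
  18..19  ttl  (1B, 1-aligned)
  19..20  proto  (1B, 1-aligned)
  20..48  magic  (28B, 2-aligned)
  48..56  src  (8B, 2-aligned)
  56..58  window  (2B, 2-aligned)
  58..59  version  (1B, 1-aligned)
  59..60  -- tail padding (1B)
  sizeof = 60, alignof = 2
72 − 60 = 12

12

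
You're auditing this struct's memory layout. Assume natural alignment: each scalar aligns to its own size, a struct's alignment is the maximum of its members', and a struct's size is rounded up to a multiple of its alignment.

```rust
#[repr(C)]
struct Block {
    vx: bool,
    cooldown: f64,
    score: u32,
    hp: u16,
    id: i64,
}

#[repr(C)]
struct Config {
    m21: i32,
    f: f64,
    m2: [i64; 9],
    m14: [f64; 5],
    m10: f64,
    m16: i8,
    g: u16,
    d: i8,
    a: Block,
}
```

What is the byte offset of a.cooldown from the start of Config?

152

Block: vx at 0 (size 1, align 1) → ends 1; pad 7 to align 8 for cooldown; cooldown at 8 (size 8, align 8) → ends 16; score at 16 (size 4, align 4) → ends 20; hp at 20 (size 2, align 2) → ends 22; pad 2 to align 8 for id; id at 24 (size 8, align 8) → ends 32; total 32 bytes, alignment 8
m21 at 0 (size 4, align 4) → ends 4
pad 4 to align 8 for f
f at 8 (size 8, align 8) → ends 16
m2 at 16 (size 72, align 8) → ends 88
m14 at 88 (size 40, align 8) → ends 128
m10 at 128 (size 8, align 8) → ends 136
m16 at 136 (size 1, align 1) → ends 137
pad 1 to align 2 for g
g at 138 (size 2, align 2) → ends 140
d at 140 (size 1, align 1) → ends 141
pad 3 to align 8 for a
a at 144 (size 32, align 8) → ends 176
within Block: cooldown at 8
144 + 8 = 152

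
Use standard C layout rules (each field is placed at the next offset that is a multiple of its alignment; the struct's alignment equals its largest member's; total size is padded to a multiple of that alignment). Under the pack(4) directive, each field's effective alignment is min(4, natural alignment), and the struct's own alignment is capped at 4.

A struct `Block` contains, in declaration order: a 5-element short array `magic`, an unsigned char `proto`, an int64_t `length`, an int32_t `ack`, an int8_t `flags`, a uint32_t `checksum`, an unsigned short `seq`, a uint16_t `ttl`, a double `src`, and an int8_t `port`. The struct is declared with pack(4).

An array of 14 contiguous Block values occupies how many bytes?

672

magic at 0 (size 10, align 2) → ends 10
proto at 10 (size 1, align 1) → ends 11
pad 1 to align 4 for length
length at 12 (size 8, align 4) → ends 20
ack at 20 (size 4, align 4) → ends 24
flags at 24 (size 1, align 1) → ends 25
pad 3 to align 4 for checksum
checksum at 28 (size 4, align 4) → ends 32
seq at 32 (size 2, align 2) → ends 34
ttl at 34 (size 2, align 2) → ends 36
src at 36 (size 8, align 4) → ends 44
port at 44 (size 1, align 1) → ends 45
tail pad 3 to reach multiple of 4
total 48 bytes, alignment 4
array of 14: 14 × 48 = 672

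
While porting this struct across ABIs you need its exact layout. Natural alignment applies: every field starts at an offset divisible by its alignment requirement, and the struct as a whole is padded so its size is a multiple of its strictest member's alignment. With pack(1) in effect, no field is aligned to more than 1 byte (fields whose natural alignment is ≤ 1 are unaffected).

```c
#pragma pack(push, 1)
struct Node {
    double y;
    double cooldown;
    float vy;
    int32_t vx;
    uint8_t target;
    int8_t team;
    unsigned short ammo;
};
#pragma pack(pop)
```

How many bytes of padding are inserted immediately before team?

y at 0 (size 8, align 1) → ends 8
cooldown at 8 (size 8, align 1) → ends 16
vy at 16 (size 4, align 1) → ends 20
vx at 20 (size 4, align 1) → ends 24
target at 24 (size 1, align 1) → ends 25
team at 25 (size 1, align 1) → ends 26

0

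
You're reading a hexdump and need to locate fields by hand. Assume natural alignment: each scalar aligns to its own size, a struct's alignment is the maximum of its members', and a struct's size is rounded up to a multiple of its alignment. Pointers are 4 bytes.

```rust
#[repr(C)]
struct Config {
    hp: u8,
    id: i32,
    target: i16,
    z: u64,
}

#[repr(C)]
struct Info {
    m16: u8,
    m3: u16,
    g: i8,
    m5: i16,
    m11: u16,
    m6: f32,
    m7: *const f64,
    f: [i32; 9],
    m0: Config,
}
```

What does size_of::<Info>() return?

Config: 0..1  hp  (1B, 1-aligned); 1..4  -- padding (3B); 4..8  id  (4B, 4-aligned); 8..10  target  (2B, 2-aligned); 10..16  -- padding (6B); 16..24  z  (8B, 8-aligned); sizeof = 24, alignof = 8
0..1  m16  (1B, 1-aligned)
1..2  -- padding (1B)
2..4  m3  (2B, 2-aligned)
4..5  g  (1B, 1-aligned)
5..6  -- padding (1B)
6..8  m5  (2B, 2-aligned)
8..10  m11  (2B, 2-aligned)
10..12  -- padding (2B)
12..16  m6  (4B, 4-aligned)
16..20  m7  (4B, 4-aligned)
20..56  f  (36B, 4-aligned)
56..80  m0  (24B, 8-aligned)
sizeof = 80, alignof = 8

80 bytes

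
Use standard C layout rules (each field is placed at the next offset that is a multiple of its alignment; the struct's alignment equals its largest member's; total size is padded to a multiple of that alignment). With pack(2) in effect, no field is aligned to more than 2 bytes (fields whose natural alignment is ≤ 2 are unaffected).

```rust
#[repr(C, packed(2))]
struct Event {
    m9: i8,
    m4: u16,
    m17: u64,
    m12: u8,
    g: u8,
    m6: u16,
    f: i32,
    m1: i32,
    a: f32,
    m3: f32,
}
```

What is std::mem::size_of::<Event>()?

32 bytes

m9 at 0 (size 1, align 1) → ends 1
pad 1 to align 2 for m4
m4 at 2 (size 2, align 2) → ends 4
m17 at 4 (size 8, align 2) → ends 12
m12 at 12 (size 1, align 1) → ends 13
g at 13 (size 1, align 1) → ends 14
m6 at 14 (size 2, align 2) → ends 16
f at 16 (size 4, align 2) → ends 20
m1 at 20 (size 4, align 2) → ends 24
a at 24 (size 4, align 2) → ends 28
m3 at 28 (size 4, align 2) → ends 32
total 32 bytes, alignment 2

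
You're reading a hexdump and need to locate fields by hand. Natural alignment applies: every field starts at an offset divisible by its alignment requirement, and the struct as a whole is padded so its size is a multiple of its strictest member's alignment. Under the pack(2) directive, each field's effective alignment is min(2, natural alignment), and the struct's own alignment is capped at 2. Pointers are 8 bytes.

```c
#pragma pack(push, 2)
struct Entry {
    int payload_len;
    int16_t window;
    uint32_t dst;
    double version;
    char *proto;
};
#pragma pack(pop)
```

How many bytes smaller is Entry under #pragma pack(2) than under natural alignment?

6

natural layout:
  payload_len at 0 (size 4, align 4) → ends 4
  window at 4 (size 2, align 2) → ends 6
  pad 2 to align 4 for dst
  dst at 8 (size 4, align 4) → ends 12
  pad 4 to align 8 for version
  version at 16 (size 8, align 8) → ends 24
  proto at 24 (size 8, align 8) → ends 32
  total 32 bytes, alignment 8
packed(2) layout:
  payload_len at 0 (size 4, align 2) → ends 4
  window at 4 (size 2, align 2) → ends 6
  dst at 6 (size 4, align 2) → ends 10
  version at 10 (size 8, align 2) → ends 18
  proto at 18 (size 8, align 2) → ends 26
  total 26 bytes, alignment 2
32 − 26 = 6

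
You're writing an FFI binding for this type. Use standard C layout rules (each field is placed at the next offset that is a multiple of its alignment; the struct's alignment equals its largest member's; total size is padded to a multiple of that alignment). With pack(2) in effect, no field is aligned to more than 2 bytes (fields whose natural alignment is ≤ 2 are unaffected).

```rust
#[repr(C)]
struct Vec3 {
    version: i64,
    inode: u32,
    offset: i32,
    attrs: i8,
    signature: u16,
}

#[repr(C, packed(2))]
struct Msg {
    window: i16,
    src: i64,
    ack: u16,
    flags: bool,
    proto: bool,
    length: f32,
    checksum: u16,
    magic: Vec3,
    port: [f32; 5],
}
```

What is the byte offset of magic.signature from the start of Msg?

38

Vec3: version at 0 (size 8, align 8) → ends 8; inode at 8 (size 4, align 4) → ends 12; offset at 12 (size 4, align 4) → ends 16; attrs at 16 (size 1, align 1) → ends 17; pad 1 to align 2 for signature; signature at 18 (size 2, align 2) → ends 20; tail pad 4 to reach multiple of 8; total 24 bytes, alignment 8
window at 0 (size 2, align 2) → ends 2
src at 2 (size 8, align 2) → ends 10
ack at 10 (size 2, align 2) → ends 12
flags at 12 (size 1, align 1) → ends 13
proto at 13 (size 1, align 1) → ends 14
length at 14 (size 4, align 2) → ends 18
checksum at 18 (size 2, align 2) → ends 20
magic at 20 (size 24, align 2) → ends 44
within Vec3: signature at 18
20 + 18 = 38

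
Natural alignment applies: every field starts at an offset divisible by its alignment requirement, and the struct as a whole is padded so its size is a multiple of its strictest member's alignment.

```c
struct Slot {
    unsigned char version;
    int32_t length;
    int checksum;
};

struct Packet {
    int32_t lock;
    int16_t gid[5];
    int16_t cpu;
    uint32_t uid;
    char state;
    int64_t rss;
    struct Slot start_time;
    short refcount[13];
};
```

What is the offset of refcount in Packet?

Slot: @0: version [1B, align 1] → 1; +3 pad (align 4); @4: length [4B, align 4] → 8; @8: checksum [4B, align 4] → 12; size 12, align 4
@0: lock [4B, align 4] → 4
@4: gid [10B, align 2] → 14
@14: cpu [2B, align 2] → 16
@16: uid [4B, align 4] → 20
@20: state [1B, align 1] → 21
+3 pad (align 8)
@24: rss [8B, align 8] → 32
@32: start_time [12B, align 4] → 44
@44: refcount [26B, align 2] → 70

44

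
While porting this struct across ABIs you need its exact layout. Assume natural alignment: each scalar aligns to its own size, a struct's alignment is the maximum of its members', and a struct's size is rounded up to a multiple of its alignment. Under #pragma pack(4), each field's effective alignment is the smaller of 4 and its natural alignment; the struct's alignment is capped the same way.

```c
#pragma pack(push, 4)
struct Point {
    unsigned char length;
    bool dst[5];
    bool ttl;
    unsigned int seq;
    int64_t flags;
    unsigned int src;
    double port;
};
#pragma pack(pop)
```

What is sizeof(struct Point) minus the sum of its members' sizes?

0..1  length  (1B, 1-aligned)
1..6  dst  (5B, 1-aligned)
6..7  ttl  (1B, 1-aligned)
7..8  -- padding (1B)
8..12  seq  (4B, 4-aligned)
12..20  flags  (8B, 4-aligned)
20..24  src  (4B, 4-aligned)
24..32  port  (8B, 4-aligned)
sizeof = 32, alignof = 4
data bytes 31, size 32 → padding 1

1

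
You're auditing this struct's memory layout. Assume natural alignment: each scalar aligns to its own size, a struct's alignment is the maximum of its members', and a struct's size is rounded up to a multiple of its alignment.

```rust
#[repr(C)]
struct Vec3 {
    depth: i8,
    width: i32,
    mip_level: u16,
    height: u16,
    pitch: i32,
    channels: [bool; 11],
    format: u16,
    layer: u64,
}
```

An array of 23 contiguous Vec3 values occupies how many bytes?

0..1  depth  (1B, 1-aligned)
1..4  -- padding (3B)
4..8  width  (4B, 4-aligned)
8..10  mip_level  (2B, 2-aligned)
10..12  height  (2B, 2-aligned)
12..16  pitch  (4B, 4-aligned)
16..27  channels  (11B, 1-aligned)
27..28  -- padding (1B)
28..30  format  (2B, 2-aligned)
30..32  -- padding (2B)
32..40  layer  (8B, 8-aligned)
sizeof = 40, alignof = 8
array of 23: 23 × 40 = 920

920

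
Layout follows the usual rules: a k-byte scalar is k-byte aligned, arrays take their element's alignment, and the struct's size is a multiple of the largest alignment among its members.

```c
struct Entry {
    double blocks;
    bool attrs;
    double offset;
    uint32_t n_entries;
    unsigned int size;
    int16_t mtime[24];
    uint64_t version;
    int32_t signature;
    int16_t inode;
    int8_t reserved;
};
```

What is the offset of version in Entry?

blocks at 0 (size 8, align 8) → ends 8
attrs at 8 (size 1, align 1) → ends 9
pad 7 to align 8 for offset
offset at 16 (size 8, align 8) → ends 24
n_entries at 24 (size 4, align 4) → ends 28
size at 28 (size 4, align 4) → ends 32
mtime at 32 (size 48, align 2) → ends 80
version at 80 (size 8, align 8) → ends 88

80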